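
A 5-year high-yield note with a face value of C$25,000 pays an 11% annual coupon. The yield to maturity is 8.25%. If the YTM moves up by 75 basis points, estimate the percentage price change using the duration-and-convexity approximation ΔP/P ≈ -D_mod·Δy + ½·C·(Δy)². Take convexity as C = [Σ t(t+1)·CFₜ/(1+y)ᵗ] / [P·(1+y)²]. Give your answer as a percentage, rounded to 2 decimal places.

-2.82%

With y = 0.0825:
  t   CF        PV=CF/(1+0.0825)^t    t·PV        t(t+1)·PV
  1     2,750.00     2,540.4157     2,540.4157       5,080.8314
  2     2,750.00     2,346.8043     4,693.6087      14,080.8261
  3     2,750.00     2,167.9486     6,503.8458      26,015.3830
  4     2,750.00     2,002.7239     8,010.8955      40,054.4774
  5    27,750.00    18,669.1035    93,345.5173     560,073.1036
  Σ                 27,726.9960   115,094.2829     645,304.6215
P = 27,726.9960; D_Mac = 4.15098 yrs; D_mod = 3.83463 yrs; C = 19.86123.
Duration effect: -3.83463 × (+0.0075) = -0.028760
Convexity effect: 0.5 × 19.86123 × (0.0075)² = +0.0005586
ΔP/P ≈ -0.028760 + 0.0005586 = -0.028201 = -2.8201%.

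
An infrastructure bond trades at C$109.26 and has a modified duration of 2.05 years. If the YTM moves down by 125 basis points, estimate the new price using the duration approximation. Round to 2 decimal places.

C$112.06

Duration approximation: ΔP/P ≈ -D_mod · Δy = -2.05 × (-0.0125) = +0.025625.
New price ≈ 109.26 × (1 + 0.025625) = 112.0597875.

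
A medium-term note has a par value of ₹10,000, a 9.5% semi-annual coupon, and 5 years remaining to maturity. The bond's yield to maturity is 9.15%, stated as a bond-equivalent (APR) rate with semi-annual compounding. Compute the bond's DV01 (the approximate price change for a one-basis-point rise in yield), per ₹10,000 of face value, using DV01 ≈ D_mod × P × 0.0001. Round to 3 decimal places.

Periodic yield y = 0.04575.
  t   CF        PV=CF/(1+0.04575)^t    t·PV
  1       475.00       454.2195       454.2195
  2       475.00       434.3480       868.6961
  3       475.00       415.3460     1,246.0379
  4       475.00       397.1752     1,588.7008
  5       475.00       379.7994     1,898.9969
  6       475.00       363.1837     2,179.1023
  7       475.00       347.2950     2,431.0648
  8       475.00       332.1013     2,656.8107
  9       475.00       317.5724     2,858.1516
  10   10,475.00     6,696.9229    66,969.2290
  Σ                 10,137.9634    83,151.0095
P = 10,137.9634; D_Mac = 8.20194 half-year periods = 4.10097 yrs; D_mod = 3.92156 yrs.
DV01 ≈ 3.92156 × 10,137.9634 × 0.0001 = 3.975664.

₹3.976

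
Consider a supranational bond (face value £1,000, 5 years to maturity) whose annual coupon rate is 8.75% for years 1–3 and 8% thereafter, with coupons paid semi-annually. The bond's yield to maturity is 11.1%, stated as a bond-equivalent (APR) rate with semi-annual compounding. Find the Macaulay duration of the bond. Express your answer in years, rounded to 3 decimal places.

4.107 years

Periodic yield y = 0.0555. Discount each cash flow and weight by its period:
  t   CF        PV=CF/(1+0.0555)^t    t·PV
  1        43.75        41.4495        41.4495
  2        43.75        39.2701        78.5401
  3        43.75        37.2052       111.6155
  4        43.75        35.2489       140.9955
  5        43.75        33.3954       166.9771
  6        43.75        31.6394       189.8366
  7        40.00        27.4064       191.8449
  8        40.00        25.9653       207.7228
  9        40.00        24.6000       221.4004
  10    1,040.00       605.9698     6,059.6978
  Σ                    902.1501     7,410.0801
Price P = Σ PV = 902.1501.
Macaulay duration = Σ(t·PV) / P = 7,410.0801 / 902.1501 = 8.21380 half-year periods.
In years: 8.21380 / 2 = 4.10690 years.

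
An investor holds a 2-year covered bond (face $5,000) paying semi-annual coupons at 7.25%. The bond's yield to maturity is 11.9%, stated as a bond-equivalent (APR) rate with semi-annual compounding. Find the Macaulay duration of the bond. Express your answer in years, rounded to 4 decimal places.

Periodic yield y = 0.0595. Discount each cash flow and weight by its period:
  t   CF        PV=CF/(1+0.0595)^t    t·PV
  1       181.25       171.0713       171.0713
  2       181.25       161.4641       322.9283
  3       181.25       152.3965       457.1896
  4     5,181.25     4,111.7879    16,447.1516
  Σ                  4,596.7198    17,398.3408
Price P = Σ PV = 4,596.7198.
Macaulay duration = Σ(t·PV) / P = 17,398.3408 / 4,596.7198 = 3.78495 half-year periods.
In years: 3.78495 / 2 = 1.89247 years.

1.8925 years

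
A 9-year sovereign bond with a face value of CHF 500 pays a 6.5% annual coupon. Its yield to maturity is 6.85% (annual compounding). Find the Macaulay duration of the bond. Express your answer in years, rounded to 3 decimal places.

7.064 years

Periodic yield y = 0.0685. Discount each cash flow and weight by its year:
  t   CF        PV=CF/(1+0.0685)^t    t·PV
  1        32.50        30.4165        30.4165
  2        32.50        28.4665        56.9330
  3        32.50        26.6416        79.9247
  4        32.50        24.9336        99.7345
  5        32.50        23.3352       116.6758
  6        32.50        21.8392       131.0350
  7        32.50        20.4391       143.0737
  8        32.50        19.1288       153.0302
  9       532.50       293.3249     2,639.9237
  Σ                    488.5252     3,450.7471
Price P = Σ PV = 488.5252.
Macaulay duration = Σ(t·PV) / P = 3,450.7471 / 488.5252 = 7.06360 years.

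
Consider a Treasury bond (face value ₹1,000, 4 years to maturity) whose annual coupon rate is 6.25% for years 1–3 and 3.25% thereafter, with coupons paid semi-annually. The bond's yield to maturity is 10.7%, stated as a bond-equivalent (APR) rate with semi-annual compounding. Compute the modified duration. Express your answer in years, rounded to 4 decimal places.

3.3772 years

Periodic yield y = 0.0535. First find Macaulay duration:
  t   CF        PV=CF/(1+0.0535)^t    t·PV
  1        31.25        29.6630        29.6630
  2        31.25        28.1566        56.3133
  3        31.25        26.7268        80.1803
  4        31.25        25.3695       101.4780
  5        31.25        24.0812       120.4058
  6        31.25        22.8582       137.1494
  7        16.25        11.2827        78.9786
  8     1,016.25       669.7678     5,358.1421
  Σ                    837.9058     5,962.3105
P = 837.9058; Macaulay duration = 5,962.3105 / 837.9058 = 7.11573 half-year periods = 3.55786 years.
Modified duration = D_Mac / (1 + y) = 3.55786 / 1.0535 = 3.37719 years.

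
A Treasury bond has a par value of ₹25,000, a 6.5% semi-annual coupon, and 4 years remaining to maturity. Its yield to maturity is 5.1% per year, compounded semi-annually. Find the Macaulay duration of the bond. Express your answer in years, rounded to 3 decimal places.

Periodic yield y = 0.0255. Discount each cash flow and weight by its period:
  t   CF        PV=CF/(1+0.0255)^t    t·PV
  1       812.50       792.2964       792.2964
  2       812.50       772.5953     1,545.1905
  3       812.50       753.3840     2,260.1519
  4       812.50       734.6504     2,938.6015
  5       812.50       716.3826     3,581.9131
  6       812.50       698.5691     4,191.4147
  7       812.50       681.1986     4,768.3899
  8    25,812.50    21,103.0268   168,824.2147
  Σ                 26,252.1032   188,902.1729
Price P = Σ PV = 26,252.1032.
Macaulay duration = Σ(t·PV) / P = 188,902.1729 / 26,252.1032 = 7.19570 half-year periods.
In years: 7.19570 / 2 = 3.59785 years.

3.598 years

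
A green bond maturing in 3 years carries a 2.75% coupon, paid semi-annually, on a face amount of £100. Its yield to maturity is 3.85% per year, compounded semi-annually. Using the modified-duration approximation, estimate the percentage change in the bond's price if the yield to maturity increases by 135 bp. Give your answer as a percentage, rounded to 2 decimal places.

-3.84%

Periodic yield y = 0.01925. Modified duration first:
  t   CF        PV=CF/(1+0.01925)^t    t·PV
  1        1.375         1.3490         1.3490
  2        1.375         1.3236         2.6471
  3        1.375         1.2986         3.8957
  4        1.375         1.2740         5.0961
  5        1.375         1.2500         6.2498
  6      101.375        90.4163       542.4976
  Σ                     96.9114       561.7353
P = 96.9114; D_Mac = 5.79638 half-year periods = 2.89819 yrs; D_mod = 2.89819/(1+0.01925) = 2.84345 yrs.
ΔP/P ≈ -D_mod · Δy = -2.84345 × (+0.0135) = -0.038387 = -3.8387%.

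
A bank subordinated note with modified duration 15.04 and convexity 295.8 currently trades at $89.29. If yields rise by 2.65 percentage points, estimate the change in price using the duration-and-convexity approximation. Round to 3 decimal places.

Duration effect: -D_mod·Δy = -15.04 × (+0.0265) = -0.398560
Convexity effect: ½·C·(Δy)² = 0.5 × 295.8 × (0.0265)² = +0.103862775
ΔP/P ≈ -0.398560 + 0.103862775 = -0.294697225
ΔP ≈ 89.29 × (-0.294697225) = -26.31351522025.

-$26.314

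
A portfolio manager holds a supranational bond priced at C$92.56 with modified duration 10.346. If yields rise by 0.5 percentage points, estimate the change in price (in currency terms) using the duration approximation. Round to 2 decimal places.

Duration approximation: ΔP/P ≈ -D_mod · Δy = -10.346 × (+0.005) = -0.051730.
ΔP ≈ 92.56 × (-0.051730) = -4.7881288.

-C$4.79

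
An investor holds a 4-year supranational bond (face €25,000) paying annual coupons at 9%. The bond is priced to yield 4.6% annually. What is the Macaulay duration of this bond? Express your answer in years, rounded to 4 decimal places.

Periodic yield y = 0.046. Discount each cash flow and weight by its year:
  t   CF        PV=CF/(1+0.046)^t    t·PV
  1     2,250.00     2,151.0516     2,151.0516
  2     2,250.00     2,056.4547     4,112.9094
  3     2,250.00     1,966.0179     5,898.0537
  4    27,250.00    22,763.5383    91,054.1532
  Σ                 28,937.0625   103,216.1679
Price P = Σ PV = 28,937.0625.
Macaulay duration = Σ(t·PV) / P = 103,216.1679 / 28,937.0625 = 3.56692 years.

3.5669 years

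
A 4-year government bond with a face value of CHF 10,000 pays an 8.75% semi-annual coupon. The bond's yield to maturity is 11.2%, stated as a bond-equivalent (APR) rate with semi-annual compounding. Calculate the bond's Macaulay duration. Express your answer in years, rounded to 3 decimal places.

Periodic yield y = 0.056. Discount each cash flow and weight by its period:
  t   CF        PV=CF/(1+0.056)^t    t·PV
  1       437.50       414.2992       414.2992
  2       437.50       392.3288       784.6577
  3       437.50       371.5235     1,114.5705
  4       437.50       351.8215     1,407.2860
  5       437.50       333.1643     1,665.8215
  6       437.50       315.4965     1,892.9790
  7       437.50       298.7656     2,091.3594
  8    10,437.50     6,749.7105    53,997.6836
  Σ                  9,227.1100    63,368.6570
Price P = Σ PV = 9,227.1100.
Macaulay duration = Σ(t·PV) / P = 63,368.6570 / 9,227.1100 = 6.86766 half-year periods.
In years: 6.86766 / 2 = 3.43383 years.

3.434 years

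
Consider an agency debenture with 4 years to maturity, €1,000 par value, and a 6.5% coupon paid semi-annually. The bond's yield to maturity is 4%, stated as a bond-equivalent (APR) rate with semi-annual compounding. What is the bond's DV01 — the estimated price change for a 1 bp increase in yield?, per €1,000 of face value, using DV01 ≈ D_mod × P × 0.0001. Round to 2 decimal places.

Periodic yield y = 0.02.
  t   CF        PV=CF/(1+0.02)^t    t·PV
  1        32.50        31.8627        31.8627
  2        32.50        31.2380        62.4760
  3        32.50        30.6255        91.8764
  4        32.50        30.0250       120.0999
  5        32.50        29.4363       147.1813
  6        32.50        28.8591       173.1544
  7        32.50        28.2932       198.0524
  8     1,032.50       881.2288     7,049.8305
  Σ                  1,091.5685     7,874.5336
P = 1,091.5685; D_Mac = 7.21396 half-year periods = 3.60698 yrs; D_mod = 3.53626 yrs.
DV01 ≈ 3.53626 × 1,091.5685 × 0.0001 = 0.386007.

€0.39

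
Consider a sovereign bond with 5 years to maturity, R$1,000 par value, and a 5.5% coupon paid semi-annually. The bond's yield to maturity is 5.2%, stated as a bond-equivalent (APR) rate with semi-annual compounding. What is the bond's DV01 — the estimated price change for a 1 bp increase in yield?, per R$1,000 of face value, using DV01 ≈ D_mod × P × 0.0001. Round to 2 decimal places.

Periodic yield y = 0.026.
  t   CF        PV=CF/(1+0.026)^t    t·PV
  1        27.50        26.8031        26.8031
  2        27.50        26.1239        52.2478
  3        27.50        25.4619        76.3857
  4        27.50        24.8167        99.2666
  5        27.50        24.1878       120.9389
  6        27.50        23.5748       141.4490
  7        27.50        22.9774       160.8419
  8        27.50        22.3951       179.1611
  9        27.50        21.8276       196.4486
  10    1,027.50       794.8922     7,948.9218
  Σ                  1,013.0605     9,002.4644
P = 1,013.0605; D_Mac = 8.88640 half-year periods = 4.44320 yrs; D_mod = 4.33061 yrs.
DV01 ≈ 4.33061 × 1,013.0605 × 0.0001 = 0.438717.

R$0.44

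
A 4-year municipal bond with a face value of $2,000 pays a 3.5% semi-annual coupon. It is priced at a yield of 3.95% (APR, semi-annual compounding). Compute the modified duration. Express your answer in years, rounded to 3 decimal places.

3.692 years

Periodic yield y = 0.01975. First find Macaulay duration:
  t   CF        PV=CF/(1+0.01975)^t    t·PV
  1        35.00        34.3221        34.3221
  2        35.00        33.6574        67.3148
  3        35.00        33.0055        99.0166
  4        35.00        32.3663       129.4652
  5        35.00        31.7395       158.6973
  6        35.00        31.1247       186.7485
  7        35.00        30.5219       213.6535
  8     2,035.00     1,740.2623    13,922.0981
  Σ                  1,966.9998    14,811.3162
P = 1,966.9998; Macaulay duration = 14,811.3162 / 1,966.9998 = 7.52990 half-year periods = 3.76495 years.
Modified duration = D_Mac / (1 + y) = 3.76495 / 1.01975 = 3.69203 years.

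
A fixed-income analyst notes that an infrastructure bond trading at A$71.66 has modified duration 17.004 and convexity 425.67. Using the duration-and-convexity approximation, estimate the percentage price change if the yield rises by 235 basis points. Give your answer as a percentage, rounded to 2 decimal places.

-28.21%

Duration effect: -D_mod·Δy = -17.004 × (+0.0235) = -0.399594
Convexity effect: ½·C·(Δy)² = 0.5 × 425.67 × (0.0235)² = +0.11753812875
ΔP/P ≈ -0.399594 + 0.11753812875 = -0.28205587125
= -28.205587125%.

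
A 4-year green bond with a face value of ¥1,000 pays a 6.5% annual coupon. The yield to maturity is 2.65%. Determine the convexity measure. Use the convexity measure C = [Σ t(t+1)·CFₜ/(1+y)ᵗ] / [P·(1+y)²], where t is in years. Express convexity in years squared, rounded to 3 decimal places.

With y = 0.0265:
  t   CF        PV=CF/(1+0.0265)^t    t·PV        t(t+1)·PV
  1        65.00        63.3220        63.3220         126.6439
  2        65.00        61.6873       123.3745         370.1235
  3        65.00        60.0947       180.2842         721.1369
  4     1,065.00       959.2102     3,836.8408      19,184.2042
  Σ                  1,144.3142     4,203.8216      20,402.1086
P = 1,144.3142.
Convexity = Σ t(t+1)·PV / [P·(1+y)²] = 20,402.1086 / (1,144.3142 × 1.053702) = 16.92045.

16.920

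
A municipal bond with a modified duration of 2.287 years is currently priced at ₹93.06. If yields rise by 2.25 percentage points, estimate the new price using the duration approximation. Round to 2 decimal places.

Duration approximation: ΔP/P ≈ -D_mod · Δy = -2.287 × (+0.0225) = -0.0514575.
New price ≈ 93.06 × (1 - 0.0514575) = 88.27136505.

₹88.27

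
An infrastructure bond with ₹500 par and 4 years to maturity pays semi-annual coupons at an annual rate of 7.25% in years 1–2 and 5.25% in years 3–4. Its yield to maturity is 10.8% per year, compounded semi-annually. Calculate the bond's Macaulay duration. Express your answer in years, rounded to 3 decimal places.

3.519 years

Periodic yield y = 0.054. Discount each cash flow and weight by its period:
  t   CF        PV=CF/(1+0.054)^t    t·PV
  1       18.125        17.1964        17.1964
  2       18.125        16.3154        32.6307
  3       18.125        15.4795        46.4384
  4       18.125        14.6864        58.7456
  5       13.125        10.0901        50.4506
  6       13.125         9.5732        57.4390
  7       13.125         9.0827        63.5789
  8      513.125       336.8979     2,695.1831
  Σ                    429.3215     3,021.6628
Price P = Σ PV = 429.3215.
Macaulay duration = Σ(t·PV) / P = 3,021.6628 / 429.3215 = 7.03823 half-year periods.
In years: 7.03823 / 2 = 3.51911 years.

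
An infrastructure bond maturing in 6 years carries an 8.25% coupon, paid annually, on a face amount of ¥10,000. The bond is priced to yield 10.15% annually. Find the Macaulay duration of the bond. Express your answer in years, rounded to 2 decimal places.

Periodic yield y = 0.1015. Discount each cash flow and weight by its year:
  t   CF        PV=CF/(1+0.1015)^t    t·PV
  1       825.00       748.9787       748.9787
  2       825.00       679.9625     1,359.9249
  3       825.00       617.3059     1,851.9178
  4       825.00       560.4230     2,241.6920
  5       825.00       508.7817     2,543.9083
  6    10,825.00     6,060.6736    36,364.0416
  Σ                  9,176.1253    45,110.4632
Price P = Σ PV = 9,176.1253.
Macaulay duration = Σ(t·PV) / P = 45,110.4632 / 9,176.1253 = 4.91607 years.

4.92 years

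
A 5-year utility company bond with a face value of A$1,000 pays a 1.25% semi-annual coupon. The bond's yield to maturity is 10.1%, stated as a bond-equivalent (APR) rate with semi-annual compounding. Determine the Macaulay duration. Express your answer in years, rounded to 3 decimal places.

Periodic yield y = 0.0505. Discount each cash flow and weight by its period:
  t   CF        PV=CF/(1+0.0505)^t    t·PV
  1         6.25         5.9495         5.9495
  2         6.25         5.6635        11.3271
  3         6.25         5.3913        16.1738
  4         6.25         5.1321        20.5284
  5         6.25         4.8854        24.4270
  6         6.25         4.6505        27.9033
  7         6.25         4.4270        30.9889
  8         6.25         4.2142        33.7133
  9         6.25         4.0116        36.1042
  10    1,006.25       614.8162     6,148.1623
  Σ                    659.1414     6,355.2779
Price P = Σ PV = 659.1414.
Macaulay duration = Σ(t·PV) / P = 6,355.2779 / 659.1414 = 9.64175 half-year periods.
In years: 9.64175 / 2 = 4.82088 years.

4.821 years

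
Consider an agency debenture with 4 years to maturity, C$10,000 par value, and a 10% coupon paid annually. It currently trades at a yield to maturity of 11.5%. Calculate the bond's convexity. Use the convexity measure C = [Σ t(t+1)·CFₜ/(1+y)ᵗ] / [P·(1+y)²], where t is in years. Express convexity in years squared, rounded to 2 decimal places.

With y = 0.115:
  t   CF        PV=CF/(1+0.115)^t    t·PV        t(t+1)·PV
  1     1,000.00       896.8610       896.8610       1,793.7220
  2     1,000.00       804.3596     1,608.7193       4,826.1578
  3     1,000.00       721.3988     2,164.1963       8,656.7852
  4    11,000.00     7,116.9385    28,467.7542     142,338.7709
  Σ                  9,539.5579    33,137.5307     157,615.4359
P = 9,539.5579.
Convexity = Σ t(t+1)·PV / [P·(1+y)²] = 157,615.4359 / (9,539.5579 × 1.243225) = 13.28987.

13.29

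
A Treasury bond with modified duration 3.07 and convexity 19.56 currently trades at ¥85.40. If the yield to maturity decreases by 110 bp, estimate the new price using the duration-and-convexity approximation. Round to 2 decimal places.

¥88.39

Duration effect: -D_mod·Δy = -3.07 × (-0.011) = +0.033770
Convexity effect: ½·C·(Δy)² = 0.5 × 19.56 × (-0.011)² = +0.00118338
ΔP/P ≈ +0.033770 + 0.00118338 = +0.03495338
New price ≈ 85.40 × (1 + 0.03495338) = 88.385018652.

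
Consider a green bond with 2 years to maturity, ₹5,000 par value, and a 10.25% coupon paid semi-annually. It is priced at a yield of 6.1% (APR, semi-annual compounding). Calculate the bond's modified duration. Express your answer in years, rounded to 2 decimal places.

1.81 years

Periodic yield y = 0.0305. First find Macaulay duration:
  t   CF        PV=CF/(1+0.0305)^t    t·PV
  1       256.25       248.6657       248.6657
  2       256.25       241.3059       482.6117
  3       256.25       234.1639       702.4916
  4     5,256.25     4,661.0529    18,644.2115
  Σ                  5,385.1883    20,077.9805
P = 5,385.1883; Macaulay duration = 20,077.9805 / 5,385.1883 = 3.72837 half-year periods = 1.86419 years.
Modified duration = D_Mac / (1 + y) = 1.86419 / 1.0305 = 1.80901 years.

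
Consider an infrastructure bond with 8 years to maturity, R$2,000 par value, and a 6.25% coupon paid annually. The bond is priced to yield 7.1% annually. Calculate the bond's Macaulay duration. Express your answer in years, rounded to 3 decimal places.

6.489 years

Periodic yield y = 0.071. Discount each cash flow and weight by its year:
  t   CF        PV=CF/(1+0.071)^t    t·PV
  1       125.00       116.7134       116.7134
  2       125.00       108.9761       217.9521
  3       125.00       101.7517       305.2550
  4       125.00        95.0062       380.0250
  5       125.00        88.7080       443.5399
  6       125.00        82.8272       496.9634
  7       125.00        77.3364       541.3545
  8     2,125.00     1,227.5612     9,820.4899
  Σ                  1,898.8801    12,322.2932
Price P = Σ PV = 1,898.8801.
Macaulay duration = Σ(t·PV) / P = 12,322.2932 / 1,898.8801 = 6.48924 years.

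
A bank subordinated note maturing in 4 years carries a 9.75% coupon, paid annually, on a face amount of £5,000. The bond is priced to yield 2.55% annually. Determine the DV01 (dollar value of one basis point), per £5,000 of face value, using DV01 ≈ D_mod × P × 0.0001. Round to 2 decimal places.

Periodic yield y = 0.0255.
  t   CF        PV=CF/(1+0.0255)^t    t·PV
  1       487.50       475.3779       475.3779
  2       487.50       463.5572       927.1143
  3       487.50       452.0304     1,356.0911
  4     5,487.50     4,961.7157    19,846.8627
  Σ                  6,352.6811    22,605.4460
P = 6,352.6811; D_Mac = 3.55841 yrs; D_mod = 3.46993 yrs.
DV01 ≈ 3.46993 × 6,352.6811 × 0.0001 = 2.204334.

£2.20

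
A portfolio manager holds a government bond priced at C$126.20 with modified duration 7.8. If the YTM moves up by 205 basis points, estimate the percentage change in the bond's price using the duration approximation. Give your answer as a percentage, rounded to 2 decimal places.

-15.99%

Duration approximation: ΔP/P ≈ -D_mod · Δy = -7.8 × (+0.0205) = -0.159900.
As a percentage: -15.9900%.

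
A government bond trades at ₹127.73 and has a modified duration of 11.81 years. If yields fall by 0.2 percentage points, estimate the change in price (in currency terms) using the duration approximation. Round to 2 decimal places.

Duration approximation: ΔP/P ≈ -D_mod · Δy = -11.81 × (-0.002) = +0.023620.
ΔP ≈ 127.73 × (+0.023620) = +3.0169826.

+₹3.02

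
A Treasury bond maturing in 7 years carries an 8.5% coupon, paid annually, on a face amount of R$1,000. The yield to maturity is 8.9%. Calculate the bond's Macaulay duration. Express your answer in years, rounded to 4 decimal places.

Periodic yield y = 0.089. Discount each cash flow and weight by its year:
  t   CF        PV=CF/(1+0.089)^t    t·PV
  1        85.00        78.0533        78.0533
  2        85.00        71.6743       143.3485
  3        85.00        65.8166       197.4497
  4        85.00        60.4376       241.7505
  5        85.00        55.4983       277.4914
  6        85.00        50.9626       305.7756
  7     1,085.00       597.3579     4,181.5050
  Σ                    979.8005     5,425.3740
Price P = Σ PV = 979.8005.
Macaulay duration = Σ(t·PV) / P = 5,425.3740 / 979.8005 = 5.53722 years.

5.5372 years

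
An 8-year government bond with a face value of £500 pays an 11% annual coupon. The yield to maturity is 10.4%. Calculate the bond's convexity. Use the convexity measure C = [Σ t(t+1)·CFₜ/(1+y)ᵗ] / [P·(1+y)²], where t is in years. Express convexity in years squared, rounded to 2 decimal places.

With y = 0.104:
  t   CF        PV=CF/(1+0.104)^t    t·PV        t(t+1)·PV
  1        55.00        49.8188        49.8188          99.6377
  2        55.00        45.1258        90.2515         270.7546
  3        55.00        40.8748       122.6244         490.4974
  4        55.00        37.0243       148.0970         740.4852
  5        55.00        33.5365       167.6823       1,006.0940
  6        55.00        30.3772       182.2634       1,275.8439
  7        55.00        27.5156       192.6093       1,540.8743
  8       555.00       251.5014     2,012.0111      18,108.1003
  Σ                    515.7744     2,965.3579      23,532.2874
P = 515.7744.
Convexity = Σ t(t+1)·PV / [P·(1+y)²] = 23,532.2874 / (515.7744 × 1.218816) = 37.43400.

37.43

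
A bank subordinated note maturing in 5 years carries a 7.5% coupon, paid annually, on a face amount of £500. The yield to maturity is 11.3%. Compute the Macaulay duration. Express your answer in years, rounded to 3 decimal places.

4.293 years

Periodic yield y = 0.113. Discount each cash flow and weight by its year:
  t   CF        PV=CF/(1+0.113)^t    t·PV
  1        37.50        33.6927        33.6927
  2        37.50        30.2720        60.5440
  3        37.50        27.1986        81.5957
  4        37.50        24.4372        97.7486
  5       537.50       314.7043     1,573.5214
  Σ                    430.3047     1,847.1024
Price P = Σ PV = 430.3047.
Macaulay duration = Σ(t·PV) / P = 1,847.1024 / 430.3047 = 4.29255 years.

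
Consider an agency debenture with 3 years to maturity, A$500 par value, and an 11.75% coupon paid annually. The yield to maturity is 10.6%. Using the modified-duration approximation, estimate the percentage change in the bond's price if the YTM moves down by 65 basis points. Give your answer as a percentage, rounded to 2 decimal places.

+1.59%

Periodic yield y = 0.106. Modified duration first:
  t   CF        PV=CF/(1+0.106)^t    t·PV
  1        58.75        53.1193        53.1193
  2        58.75        48.0283        96.0567
  3       558.75       413.0020     1,239.0060
  Σ                    514.1497     1,388.1820
P = 514.1497; D_Mac = 2.69996 yrs; D_mod = 2.69996/(1+0.106) = 2.44119 yrs.
ΔP/P ≈ -D_mod · Δy = -2.44119 × (-0.0065) = +0.015868 = +1.5868%.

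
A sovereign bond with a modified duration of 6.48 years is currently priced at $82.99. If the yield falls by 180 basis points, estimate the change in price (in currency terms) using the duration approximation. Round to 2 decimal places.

+$9.68

Duration approximation: ΔP/P ≈ -D_mod · Δy = -6.48 × (-0.018) = +0.116640.
ΔP ≈ 82.99 × (+0.116640) = +9.6799536.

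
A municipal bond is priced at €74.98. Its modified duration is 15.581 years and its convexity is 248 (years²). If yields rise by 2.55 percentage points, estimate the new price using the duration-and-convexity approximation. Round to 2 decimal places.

Duration effect: -D_mod·Δy = -15.581 × (+0.0255) = -0.3973155
Convexity effect: ½·C·(Δy)² = 0.5 × 248 × (0.0255)² = +0.0806310
ΔP/P ≈ -0.3973155 + 0.0806310 = -0.3166845
New price ≈ 74.98 × (1 - 0.3166845) = 51.23499619.

€51.23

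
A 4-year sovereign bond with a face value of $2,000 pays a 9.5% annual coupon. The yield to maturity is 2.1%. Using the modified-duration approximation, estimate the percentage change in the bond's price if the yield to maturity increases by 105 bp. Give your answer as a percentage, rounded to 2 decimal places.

Periodic yield y = 0.021. Modified duration first:
  t   CF        PV=CF/(1+0.021)^t    t·PV
  1       190.00       186.0921       186.0921
  2       190.00       182.2645       364.5290
  3       190.00       178.5157       535.5470
  4     2,190.00     2,015.3067     8,061.2268
  Σ                  2,562.1790     9,147.3949
P = 2,562.1790; D_Mac = 3.57016 yrs; D_mod = 3.57016/(1+0.021) = 3.49673 yrs.
ΔP/P ≈ -D_mod · Δy = -3.49673 × (+0.0105) = -0.036716 = -3.6716%.

-3.67%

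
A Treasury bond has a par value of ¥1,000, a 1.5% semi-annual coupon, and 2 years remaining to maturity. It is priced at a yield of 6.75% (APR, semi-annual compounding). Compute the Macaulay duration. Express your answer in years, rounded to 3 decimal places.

1.976 years

Periodic yield y = 0.03375. Discount each cash flow and weight by its period:
  t   CF        PV=CF/(1+0.03375)^t    t·PV
  1         7.50         7.2551         7.2551
  2         7.50         7.0183        14.0365
  3         7.50         6.7891        20.3674
  4     1,007.50       882.2323     3,528.9293
  Σ                    903.2949     3,570.5884
Price P = Σ PV = 903.2949.
Macaulay duration = Σ(t·PV) / P = 3,570.5884 / 903.2949 = 3.95285 half-year periods.
In years: 3.95285 / 2 = 1.97642 years.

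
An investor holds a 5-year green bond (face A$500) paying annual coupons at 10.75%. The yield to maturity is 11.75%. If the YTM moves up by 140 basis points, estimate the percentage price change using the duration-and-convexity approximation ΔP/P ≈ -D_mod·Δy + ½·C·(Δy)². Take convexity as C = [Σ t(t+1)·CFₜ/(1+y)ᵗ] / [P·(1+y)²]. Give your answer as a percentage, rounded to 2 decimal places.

With y = 0.1175:
  t   CF        PV=CF/(1+0.1175)^t    t·PV        t(t+1)·PV
  1        53.75        48.0984        48.0984          96.1969
  2        53.75        43.0411        86.0822         258.2466
  3        53.75        38.5155       115.5466         462.1864
  4        53.75        34.4658       137.8632         689.3160
  5       553.75       317.7431     1,588.7153       9,532.2919
  Σ                    481.8639     1,976.3057      11,038.2378
P = 481.8639; D_Mac = 4.10138 yrs; D_mod = 3.67014 yrs; C = 18.34342.
Duration effect: -3.67014 × (+0.014) = -0.051382
Convexity effect: 0.5 × 18.34342 × (0.014)² = +0.0017977
ΔP/P ≈ -0.051382 + 0.0017977 = -0.049584 = -4.9584%.

-4.96%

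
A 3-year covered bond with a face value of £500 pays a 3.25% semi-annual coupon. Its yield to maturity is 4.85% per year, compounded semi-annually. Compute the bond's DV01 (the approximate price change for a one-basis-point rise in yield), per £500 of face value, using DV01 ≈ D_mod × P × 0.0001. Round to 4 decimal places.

Periodic yield y = 0.02425.
  t   CF        PV=CF/(1+0.02425)^t    t·PV
  1        8.125         7.9326         7.9326
  2        8.125         7.7448        15.4896
  3        8.125         7.5615        22.6844
  4        8.125         7.3824        29.5297
  5        8.125         7.2076        36.0382
  6      508.125       440.0831     2,640.4988
  Σ                    477.9121     2,752.1734
P = 477.9121; D_Mac = 5.75874 half-year periods = 2.87937 yrs; D_mod = 2.81120 yrs.
DV01 ≈ 2.81120 × 477.9121 × 0.0001 = 0.134351.

£0.1344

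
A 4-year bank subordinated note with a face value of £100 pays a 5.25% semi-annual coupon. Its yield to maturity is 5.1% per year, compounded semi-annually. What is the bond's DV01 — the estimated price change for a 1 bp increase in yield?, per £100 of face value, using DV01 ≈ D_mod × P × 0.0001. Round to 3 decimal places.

Periodic yield y = 0.0255.
  t   CF        PV=CF/(1+0.0255)^t    t·PV
  1        2.625         2.5597         2.5597
  2        2.625         2.4961         4.9922
  3        2.625         2.4340         7.3020
  4        2.625         2.3735         9.4939
  5        2.625         2.3145        11.5723
  6        2.625         2.2569        13.5415
  7        2.625         2.2008        15.4056
  8      102.625        83.9011       671.2091
  Σ                    100.5366       736.0764
P = 100.5366; D_Mac = 7.32148 half-year periods = 3.66074 yrs; D_mod = 3.56971 yrs.
DV01 ≈ 3.56971 × 100.5366 × 0.0001 = 0.035889.

£0.036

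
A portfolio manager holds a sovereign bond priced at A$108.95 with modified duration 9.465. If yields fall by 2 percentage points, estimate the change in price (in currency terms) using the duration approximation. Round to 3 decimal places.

+A$20.624

Duration approximation: ΔP/P ≈ -D_mod · Δy = -9.465 × (-0.02) = +0.189300.
ΔP ≈ 108.95 × (+0.189300) = +20.624235.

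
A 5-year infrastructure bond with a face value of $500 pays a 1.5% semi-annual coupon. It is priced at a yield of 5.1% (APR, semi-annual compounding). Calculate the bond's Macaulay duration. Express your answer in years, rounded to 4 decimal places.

Periodic yield y = 0.0255. Discount each cash flow and weight by its period:
  t   CF        PV=CF/(1+0.0255)^t    t·PV
  1         3.75         3.6568         3.6568
  2         3.75         3.5658         7.1316
  3         3.75         3.4772        10.4315
  4         3.75         3.3907        13.5628
  5         3.75         3.3064        16.5319
  6         3.75         3.2242        19.3450
  7         3.75         3.1440        22.0080
  8         3.75         3.0658        24.5265
  9         3.75         2.9896        26.9062
  10      503.75       391.6142     3,916.1418
  Σ                    421.4345     4,060.2421
Price P = Σ PV = 421.4345.
Macaulay duration = Σ(t·PV) / P = 4,060.2421 / 421.4345 = 9.63434 half-year periods.
In years: 9.63434 / 2 = 4.81717 years.

4.8172 years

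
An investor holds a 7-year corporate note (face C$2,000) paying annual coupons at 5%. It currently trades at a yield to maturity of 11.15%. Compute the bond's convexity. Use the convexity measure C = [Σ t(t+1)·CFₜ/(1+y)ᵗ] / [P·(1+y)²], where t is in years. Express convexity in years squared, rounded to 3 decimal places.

35.806

With y = 0.1115:
  t   CF        PV=CF/(1+0.1115)^t    t·PV        t(t+1)·PV
  1       100.00        89.9685        89.9685         179.9370
  2       100.00        80.9433       161.8867         485.6600
  3       100.00        72.8235       218.4705         873.8821
  4       100.00        65.5182       262.0729       1,310.3645
  5       100.00        58.9458       294.7289       1,768.3732
  6       100.00        53.0326       318.1958       2,227.3706
  7     2,100.00     1,001.9661     7,013.7627      56,110.1013
  Σ                  1,423.1981     8,359.0859      62,955.6887
P = 1,423.1981.
Convexity = Σ t(t+1)·PV / [P·(1+y)²] = 62,955.6887 / (1,423.1981 × 1.235432) = 35.80558.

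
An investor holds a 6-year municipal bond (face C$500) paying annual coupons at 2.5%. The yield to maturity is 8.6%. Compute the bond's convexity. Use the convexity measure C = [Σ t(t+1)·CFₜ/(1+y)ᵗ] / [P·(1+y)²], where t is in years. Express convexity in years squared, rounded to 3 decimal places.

32.254

With y = 0.086:
  t   CF        PV=CF/(1+0.086)^t    t·PV        t(t+1)·PV
  1        12.50        11.5101        11.5101          23.0203
  2        12.50        10.5986        21.1973          63.5919
  3        12.50         9.7593        29.2780         117.1121
  4        12.50         8.9865        35.9460         179.7301
  5        12.50         8.2749        41.3743         248.2459
  6       512.50       312.4028     1,874.4168      13,120.9176
  Σ                    361.5323     2,013.7226      13,752.6178
P = 361.5323.
Convexity = Σ t(t+1)·PV / [P·(1+y)²] = 13,752.6178 / (361.5323 × 1.179396) = 32.25363.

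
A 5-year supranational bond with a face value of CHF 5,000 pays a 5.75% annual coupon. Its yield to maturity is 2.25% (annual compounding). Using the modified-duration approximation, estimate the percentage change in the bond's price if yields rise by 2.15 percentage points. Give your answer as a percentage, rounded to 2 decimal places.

Periodic yield y = 0.0225. Modified duration first:
  t   CF        PV=CF/(1+0.0225)^t    t·PV
  1       287.50       281.1736       281.1736
  2       287.50       274.9864       549.9728
  3       287.50       268.9354       806.8061
  4       287.50       263.0175     1,052.0698
  5     5,287.50     4,730.7914    23,653.9569
  Σ                  5,818.9042    26,343.9792
P = 5,818.9042; D_Mac = 4.52731 yrs; D_mod = 4.52731/(1+0.0225) = 4.42769 yrs.
ΔP/P ≈ -D_mod · Δy = -4.42769 × (+0.0215) = -0.095195 = -9.5195%.

-9.52%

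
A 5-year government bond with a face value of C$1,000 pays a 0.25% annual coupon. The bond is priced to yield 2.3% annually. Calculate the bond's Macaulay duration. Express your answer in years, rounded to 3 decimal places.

Periodic yield y = 0.023. Discount each cash flow and weight by its year:
  t   CF        PV=CF/(1+0.023)^t    t·PV
  1         2.50         2.4438         2.4438
  2         2.50         2.3888         4.7777
  3         2.50         2.3351         7.0054
  4         2.50         2.2826         9.1306
  5     1,002.50       894.7593     4,473.7964
  Σ                    904.2097     4,497.1539
Price P = Σ PV = 904.2097.
Macaulay duration = Σ(t·PV) / P = 4,497.1539 / 904.2097 = 4.97357 years.

4.974 years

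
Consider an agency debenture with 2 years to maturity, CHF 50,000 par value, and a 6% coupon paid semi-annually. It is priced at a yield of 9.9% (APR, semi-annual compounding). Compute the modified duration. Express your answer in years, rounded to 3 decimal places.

Periodic yield y = 0.0495. First find Macaulay duration:
  t   CF        PV=CF/(1+0.0495)^t    t·PV
  1     1,500.00     1,429.2520     1,429.2520
  2     1,500.00     1,361.8409     2,723.6818
  3     1,500.00     1,297.6092     3,892.8277
  4    51,500.00    42,449.9768   169,799.9073
  Σ                 46,538.6790   177,845.6688
P = 46,538.6790; Macaulay duration = 177,845.6688 / 46,538.6790 = 3.82146 half-year periods = 1.91073 years.
Modified duration = D_Mac / (1 + y) = 1.91073 / 1.0495 = 1.82061 years.

1.821 years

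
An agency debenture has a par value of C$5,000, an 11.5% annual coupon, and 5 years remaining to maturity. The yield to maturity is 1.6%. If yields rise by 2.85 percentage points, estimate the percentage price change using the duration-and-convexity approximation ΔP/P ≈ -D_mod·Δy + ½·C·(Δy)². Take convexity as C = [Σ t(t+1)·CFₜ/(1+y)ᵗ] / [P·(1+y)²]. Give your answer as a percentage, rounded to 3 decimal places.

With y = 0.016:
  t   CF        PV=CF/(1+0.016)^t    t·PV        t(t+1)·PV
  1       575.00       565.9449       565.9449       1,131.8898
  2       575.00       557.0324     1,114.0647       3,342.1942
  3       575.00       548.2602     1,644.7806       6,579.1224
  4       575.00       539.6262     2,158.5047      10,792.5236
  5     5,575.00     5,149.6336    25,748.1681     154,489.0088
  Σ                  7,360.4973    31,231.4631     176,334.7388
P = 7,360.4973; D_Mac = 4.24312 yrs; D_mod = 4.17630 yrs; C = 23.20830.
Duration effect: -4.17630 × (+0.0285) = -0.119024
Convexity effect: 0.5 × 23.20830 × (0.0285)² = +0.0094255
ΔP/P ≈ -0.119024 + 0.0094255 = -0.109599 = -10.9599%.

-10.960%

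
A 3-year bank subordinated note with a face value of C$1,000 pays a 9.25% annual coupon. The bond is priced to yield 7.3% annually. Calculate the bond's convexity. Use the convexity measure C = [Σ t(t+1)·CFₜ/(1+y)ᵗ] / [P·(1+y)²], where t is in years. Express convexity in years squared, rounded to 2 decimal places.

With y = 0.073:
  t   CF        PV=CF/(1+0.073)^t    t·PV        t(t+1)·PV
  1        92.50        86.2069        86.2069         172.4138
  2        92.50        80.3419       160.6839         482.0516
  3     1,092.50       884.3461     2,653.0384      10,612.1536
  Σ                  1,050.8950     2,899.9292      11,266.6190
P = 1,050.8950.
Convexity = Σ t(t+1)·PV / [P·(1+y)²] = 11,266.6190 / (1,050.8950 × 1.151329) = 9.31183.

9.31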